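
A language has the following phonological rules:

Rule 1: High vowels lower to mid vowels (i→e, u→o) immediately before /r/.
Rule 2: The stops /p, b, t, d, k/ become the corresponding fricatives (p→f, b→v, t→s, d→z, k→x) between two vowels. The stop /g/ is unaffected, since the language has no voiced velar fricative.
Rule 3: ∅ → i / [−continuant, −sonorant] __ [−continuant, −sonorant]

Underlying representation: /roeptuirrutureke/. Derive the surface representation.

Rule 1 (pre-rhotic lowering): /i/ is a high vowel immediately before /r/, so it lowers to [e]. /u/ is a high vowel immediately before /r/, so it lowers to [o]. /roeptuirrutureke/ → roeptuerrutoreke.
Rule 2 (intervocalic spirantization): /t/ is a stop between vowels /u/ and /o/, so it spirantizes to the fricative [s]. /k/ is a stop between vowels /e/ and /e/, so it spirantizes to the fricative [x]. /roeptuerrutoreke/ → roeptuerrusorexe.
Rule 3 (stop-cluster i-epenthesis): /p/ and /t/ form a stop–stop cluster, so [i] is inserted between them. /roeptuerrusorexe/ → roepituerrusorexe.

roepituerrusorexe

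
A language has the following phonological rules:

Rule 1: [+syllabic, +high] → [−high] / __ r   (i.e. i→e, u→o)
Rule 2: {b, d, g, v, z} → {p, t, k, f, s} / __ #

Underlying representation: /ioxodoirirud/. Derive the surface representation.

Rule 1 (pre-rhotic lowering): /i/ is a high vowel immediately before /r/, so it lowers to [e]. /i/ is a high vowel immediately before /r/, so it lowers to [e]. /ioxodoirirud/ → ioxodoererud.
Rule 2 (final devoicing): /d/ is a voiced obstruent in word-final position, so it devoices to [t]. /ioxodoererud/ → ioxodoererut.

ioxodoererut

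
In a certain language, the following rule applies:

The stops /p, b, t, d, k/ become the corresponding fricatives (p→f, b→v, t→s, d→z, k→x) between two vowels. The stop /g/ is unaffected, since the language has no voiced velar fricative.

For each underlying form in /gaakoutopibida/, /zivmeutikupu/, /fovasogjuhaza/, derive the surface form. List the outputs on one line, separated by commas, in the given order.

gaaxousofiviza, zivmeusixufu, fovasogjuhaza

/gaakoutopibida/: /k/ is a stop between vowels /a/ and /o/, so it spirantizes to the fricative [x]. /t/ is a stop between vowels /u/ and /o/, so it spirantizes to the fricative [s]. /p/ is a stop between vowels /o/ and /i/, so it spirantizes to the fricative [f]. /b/ is a stop between vowels /i/ and /i/, so it spirantizes to the fricative [v]. /d/ is a stop between vowels /i/ and /a/, so it spirantizes to the fricative [z]. → [gaaxousofiviza].
/zivmeutikupu/: /t/ is a stop between vowels /u/ and /i/, so it spirantizes to the fricative [s]. /k/ is a stop between vowels /i/ and /u/, so it spirantizes to the fricative [x]. /p/ is a stop between vowels /u/ and /u/, so it spirantizes to the fricative [f]. → [zivmeusixufu].
/fovasogjuhaza/: the rule's environment is not met; surfaces unchanged as [fovasogjuhaza].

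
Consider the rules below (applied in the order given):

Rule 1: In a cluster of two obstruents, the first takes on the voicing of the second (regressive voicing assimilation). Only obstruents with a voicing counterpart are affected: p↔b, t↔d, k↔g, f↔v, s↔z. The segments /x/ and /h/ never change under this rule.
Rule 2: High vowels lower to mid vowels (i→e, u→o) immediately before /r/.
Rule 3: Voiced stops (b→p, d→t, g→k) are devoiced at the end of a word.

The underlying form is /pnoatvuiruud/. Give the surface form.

pnoadvueruut

Rule 1 (regressive voicing assimilation): /t/ precedes the voiced obstruent /v/, so it voices to [d] by assimilation. /pnoatvuiruud/ → pnoadvuiruud.
Rule 2 (pre-rhotic lowering): /i/ is a high vowel immediately before /r/, so it lowers to [e]. /pnoadvuiruud/ → pnoadvueruud.
Rule 3 (final devoicing): /d/ is a voiced stop in word-final position, so it devoices to [t]. /pnoadvueruud/ → pnoadvueruut.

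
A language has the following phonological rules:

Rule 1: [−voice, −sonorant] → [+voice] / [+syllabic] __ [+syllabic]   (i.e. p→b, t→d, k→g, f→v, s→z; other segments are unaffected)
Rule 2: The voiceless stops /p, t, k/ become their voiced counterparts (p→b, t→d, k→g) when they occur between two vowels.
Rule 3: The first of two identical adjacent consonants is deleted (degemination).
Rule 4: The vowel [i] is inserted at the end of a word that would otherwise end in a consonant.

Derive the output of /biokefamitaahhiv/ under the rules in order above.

Rule 1 (intervocalic voicing): /k/ is a voiceless obstruent between vowels /o/ and /e/, so it voices to [g]. /f/ is a voiceless obstruent between vowels /e/ and /a/, so it voices to [v]. /t/ is a voiceless obstruent between vowels /i/ and /a/, so it voices to [d]. /biokefamitaahhiv/ → biogevamidaahhiv.
Rule 2 (intervocalic voicing): no segment meets the environment; /biogevamidaahhiv/ is unchanged.
Rule 3 (degemination): /hh/ is a geminate; the first /h/ deletes. /biogevamidaahhiv/ → biogevamidaahiv.
Rule 4 (final i-epenthesis): the form ends in the consonant /v/, so [i] is inserted word-finally. /biogevamidaahiv/ → biogevamidaahivi.

biogevamidaahivi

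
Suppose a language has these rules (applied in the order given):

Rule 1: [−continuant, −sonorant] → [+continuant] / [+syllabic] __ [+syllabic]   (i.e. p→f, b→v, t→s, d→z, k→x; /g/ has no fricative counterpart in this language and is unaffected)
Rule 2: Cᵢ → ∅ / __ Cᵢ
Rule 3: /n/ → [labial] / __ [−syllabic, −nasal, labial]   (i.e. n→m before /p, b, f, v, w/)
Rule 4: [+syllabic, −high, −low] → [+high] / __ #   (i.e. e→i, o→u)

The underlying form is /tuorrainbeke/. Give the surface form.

Rule 1 (intervocalic spirantization): /k/ is a stop between vowels /e/ and /e/, so it spirantizes to the fricative [x]. /tuorrainbeke/ → tuorrainbexe.
Rule 2 (degemination): /rr/ is a geminate; the first /r/ deletes. /tuorrainbexe/ → tuorainbexe.
Rule 3 (nasal place assimilation): /n/ precedes the labial consonant /b/, so it assimilates in place to [m]. /tuorainbexe/ → tuoraimbexe.
Rule 4 (final vowel raising): /e/ is a mid vowel in word-final position, so it raises to [i]. /tuoraimbexe/ → tuoraimbexi.

tuoraimbexi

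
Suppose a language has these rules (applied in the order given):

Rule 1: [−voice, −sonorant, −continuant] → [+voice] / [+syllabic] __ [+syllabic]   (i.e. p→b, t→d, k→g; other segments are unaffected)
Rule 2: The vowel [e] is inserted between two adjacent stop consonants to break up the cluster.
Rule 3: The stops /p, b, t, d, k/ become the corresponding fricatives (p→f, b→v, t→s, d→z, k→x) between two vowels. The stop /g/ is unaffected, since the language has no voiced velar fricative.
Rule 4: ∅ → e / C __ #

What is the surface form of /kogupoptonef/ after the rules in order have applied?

Rule 1 (intervocalic voicing): /p/ is a voiceless stop between vowels /u/ and /o/, so it voices to [b]. /kogupoptonef/ → koguboptonef.
Rule 2 (stop-cluster e-epenthesis): /p/ and /t/ form a stop–stop cluster, so [e] is inserted between them. /koguboptonef/ → kogubopetonef.
Rule 3 (intervocalic spirantization): /b/ is a stop between vowels /u/ and /o/, so it spirantizes to the fricative [v]. /p/ is a stop between vowels /o/ and /e/, so it spirantizes to the fricative [f]. /t/ is a stop between vowels /e/ and /o/, so it spirantizes to the fricative [s]. /kogubopetonef/ → koguvofesonef.
Rule 4 (final e-epenthesis): the form ends in the consonant /f/, so [e] is inserted word-finally. /koguvofesonef/ → koguvofesonefe.

koguvofesonefe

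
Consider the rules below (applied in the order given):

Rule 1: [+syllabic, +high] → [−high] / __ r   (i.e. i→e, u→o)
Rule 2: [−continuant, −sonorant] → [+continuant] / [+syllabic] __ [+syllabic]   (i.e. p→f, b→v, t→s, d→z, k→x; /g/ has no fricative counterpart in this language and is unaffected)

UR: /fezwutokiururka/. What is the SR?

fezwusoxiororka

Rule 1 (pre-rhotic lowering): /u/ is a high vowel immediately before /r/, so it lowers to [o]. /u/ is a high vowel immediately before /r/, so it lowers to [o]. /fezwutokiururka/ → fezwutokiororka.
Rule 2 (intervocalic spirantization): /t/ is a stop between vowels /u/ and /o/, so it spirantizes to the fricative [s]. /k/ is a stop between vowels /o/ and /i/, so it spirantizes to the fricative [x]. /fezwutokiororka/ → fezwusoxiororka.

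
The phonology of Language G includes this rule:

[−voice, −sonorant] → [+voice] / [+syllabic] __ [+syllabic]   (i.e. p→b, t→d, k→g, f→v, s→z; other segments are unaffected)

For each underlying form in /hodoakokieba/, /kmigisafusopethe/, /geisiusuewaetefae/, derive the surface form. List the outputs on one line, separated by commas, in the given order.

/hodoakokieba/: /k/ is a voiceless obstruent between vowels /a/ and /o/, so it voices to [g]. /k/ is a voiceless obstruent between vowels /o/ and /i/, so it voices to [g]. → [hodoagogieba].
/kmigisafusopethe/: /s/ is a voiceless obstruent between vowels /i/ and /a/, so it voices to [z]. /f/ is a voiceless obstruent between vowels /a/ and /u/, so it voices to [v]. /s/ is a voiceless obstruent between vowels /u/ and /o/, so it voices to [z]. /p/ is a voiceless obstruent between vowels /o/ and /e/, so it voices to [b]. → [kmigizavuzobethe].
/geisiusuewaetefae/: /s/ is a voiceless obstruent between vowels /i/ and /i/, so it voices to [z]. /s/ is a voiceless obstruent between vowels /u/ and /u/, so it voices to [z]. /t/ is a voiceless obstruent between vowels /e/ and /e/, so it voices to [d]. /f/ is a voiceless obstruent between vowels /e/ and /a/, so it voices to [v]. → [geiziuzuewaedevae].

hodoagogieba, kmigizavuzobethe, geiziuzuewaedevae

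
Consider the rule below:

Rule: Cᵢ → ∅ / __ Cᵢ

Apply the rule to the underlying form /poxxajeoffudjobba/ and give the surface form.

poxajeofudjoba

/xx/ is a geminate; the first /x/ deletes.
/ff/ is a geminate; the first /f/ deletes.
/bb/ is a geminate; the first /b/ deletes.
The other instances of /p/, /x/, /j/, /f/, /d/, /b/ do not occur in the required environment and remain unchanged.
Surface form: [poxajeofudjoba].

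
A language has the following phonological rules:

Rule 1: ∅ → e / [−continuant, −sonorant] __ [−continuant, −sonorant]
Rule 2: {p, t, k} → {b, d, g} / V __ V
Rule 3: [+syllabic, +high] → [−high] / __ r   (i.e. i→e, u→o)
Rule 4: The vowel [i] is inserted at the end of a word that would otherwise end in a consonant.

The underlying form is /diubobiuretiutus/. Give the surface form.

Rule 1 (stop-cluster e-epenthesis): no segment meets the environment; /diubobiuretiutus/ is unchanged.
Rule 2 (intervocalic voicing): /t/ is a voiceless stop between vowels /e/ and /i/, so it voices to [d]. /t/ is a voiceless stop between vowels /u/ and /u/, so it voices to [d]. /diubobiuretiutus/ → diubobiurediudus.
Rule 3 (pre-rhotic lowering): /u/ is a high vowel immediately before /r/, so it lowers to [o]. /diubobiurediudus/ → diubobiorediudus.
Rule 4 (final i-epenthesis): the form ends in the consonant /s/, so [i] is inserted word-finally. /diubobiorediudus/ → diubobiorediudusi.

diubobiorediudusi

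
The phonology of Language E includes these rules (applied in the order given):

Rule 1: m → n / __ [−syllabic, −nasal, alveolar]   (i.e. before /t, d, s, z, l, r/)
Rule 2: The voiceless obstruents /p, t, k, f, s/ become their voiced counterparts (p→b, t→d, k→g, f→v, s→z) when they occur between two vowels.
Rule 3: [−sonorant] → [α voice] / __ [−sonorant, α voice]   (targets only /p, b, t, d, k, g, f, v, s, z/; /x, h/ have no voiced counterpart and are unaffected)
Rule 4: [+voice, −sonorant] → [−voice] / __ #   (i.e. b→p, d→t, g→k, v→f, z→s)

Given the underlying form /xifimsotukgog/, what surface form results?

Rule 1 (nasal place assimilation): /m/ precedes the alveolar consonant /s/, so it assimilates in place to [n]. /xifimsotukgog/ → xifinsotukgog.
Rule 2 (intervocalic voicing): /f/ is a voiceless obstruent between vowels /i/ and /i/, so it voices to [v]. /t/ is a voiceless obstruent between vowels /o/ and /u/, so it voices to [d]. /xifinsotukgog/ → xivinsodukgog.
Rule 3 (regressive voicing assimilation): /k/ precedes the voiced obstruent /g/, so it voices to [g] by assimilation. /xivinsodukgog/ → xivinsoduggog.
Rule 4 (final devoicing): /g/ is a voiced obstruent in word-final position, so it devoices to [k]. /xivinsoduggog/ → xivinsoduggok.

xivinsoduggok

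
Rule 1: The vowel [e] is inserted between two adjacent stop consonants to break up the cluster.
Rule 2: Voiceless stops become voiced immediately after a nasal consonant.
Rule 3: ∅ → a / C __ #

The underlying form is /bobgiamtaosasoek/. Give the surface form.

Rule 1 (stop-cluster e-epenthesis): /b/ and /g/ form a stop–stop cluster, so [e] is inserted between them. /bobgiamtaosasoek/ → bobegiamtaosasoek.
Rule 2 (post-nasal voicing): /t/ is a voiceless stop immediately after the nasal /m/, so it voices to [d]. /bobegiamtaosasoek/ → bobegiamdaosasoek.
Rule 3 (final a-epenthesis): the form ends in the consonant /k/, so [a] is inserted word-finally. /bobegiamdaosasoek/ → bobegiamdaosasoeka.

bobegiamdaosasoeka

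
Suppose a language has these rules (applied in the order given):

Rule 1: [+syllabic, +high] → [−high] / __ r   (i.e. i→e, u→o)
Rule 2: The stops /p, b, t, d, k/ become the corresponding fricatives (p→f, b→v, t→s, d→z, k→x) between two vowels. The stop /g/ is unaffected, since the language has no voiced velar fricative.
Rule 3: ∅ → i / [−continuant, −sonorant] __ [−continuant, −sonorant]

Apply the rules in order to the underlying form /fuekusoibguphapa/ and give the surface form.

Rule 1 (pre-rhotic lowering): no segment meets the environment; /fuekusoibguphapa/ is unchanged.
Rule 2 (intervocalic spirantization): /k/ is a stop between vowels /e/ and /u/, so it spirantizes to the fricative [x]. /p/ is a stop between vowels /a/ and /a/, so it spirantizes to the fricative [f]. /fuekusoibguphapa/ → fuexusoibguphafa.
Rule 3 (stop-cluster i-epenthesis): /b/ and /g/ form a stop–stop cluster, so [i] is inserted between them. /fuexusoibguphafa/ → fuexusoibiguphafa.

fuexusoibiguphafa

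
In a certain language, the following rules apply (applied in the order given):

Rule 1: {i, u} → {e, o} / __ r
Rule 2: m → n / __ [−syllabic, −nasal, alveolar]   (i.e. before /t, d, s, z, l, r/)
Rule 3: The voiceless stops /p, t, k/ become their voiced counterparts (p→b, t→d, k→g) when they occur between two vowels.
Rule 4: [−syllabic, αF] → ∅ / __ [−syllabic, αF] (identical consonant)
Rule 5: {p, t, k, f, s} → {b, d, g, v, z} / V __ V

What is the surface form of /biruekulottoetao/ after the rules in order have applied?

Rule 1 (pre-rhotic lowering): /i/ is a high vowel immediately before /r/, so it lowers to [e]. /biruekulottoetao/ → beruekulottoetao.
Rule 2 (nasal place assimilation): no segment meets the environment; /beruekulottoetao/ is unchanged.
Rule 3 (intervocalic voicing): /k/ is a voiceless stop between vowels /e/ and /u/, so it voices to [g]. /t/ is a voiceless stop between vowels /e/ and /a/, so it voices to [d]. /beruekulottoetao/ → beruegulottoedao.
Rule 4 (degemination): /tt/ is a geminate; the first /t/ deletes. /beruegulottoedao/ → beruegulotoedao.
Rule 5 (intervocalic voicing): /t/ is a voiceless obstruent between vowels /o/ and /o/, so it voices to [d]. /beruegulotoedao/ → beruegulodoedao.

beruegulodoedao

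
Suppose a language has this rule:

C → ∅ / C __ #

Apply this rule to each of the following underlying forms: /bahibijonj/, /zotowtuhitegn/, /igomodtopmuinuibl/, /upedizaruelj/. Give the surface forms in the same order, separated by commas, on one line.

/bahibijonj/: /j/ is the second consonant of a word-final cluster /nj/, so it deletes. → [bahibijon].
/zotowtuhitegn/: /n/ is the second consonant of a word-final cluster /gn/, so it deletes. → [zotowtuhiteg].
/igomodtopmuinuibl/: /l/ is the second consonant of a word-final cluster /bl/, so it deletes. → [igomodtopmuinuib].
/upedizaruelj/: /j/ is the second consonant of a word-final cluster /lj/, so it deletes. → [upedizaruel].

bahibijon, zotowtuhiteg, igomodtopmuinuib, upedizaruel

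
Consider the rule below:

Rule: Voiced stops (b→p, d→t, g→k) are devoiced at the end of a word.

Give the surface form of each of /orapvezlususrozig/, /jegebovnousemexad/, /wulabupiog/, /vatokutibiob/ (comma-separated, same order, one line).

/orapvezlususrozig/: /g/ is a voiced stop in word-final position, so it devoices to [k]. → [orapvezlususrozik].
/jegebovnousemexad/: /d/ is a voiced stop in word-final position, so it devoices to [t]. → [jegebovnousemexat].
/wulabupiog/: /g/ is a voiced stop in word-final position, so it devoices to [k]. → [wulabupiok].
/vatokutibiob/: /b/ is a voiced stop in word-final position, so it devoices to [p]. → [vatokutibiop].

orapvezlususrozik, jegebovnousemexat, wulabupiok, vatokutibiop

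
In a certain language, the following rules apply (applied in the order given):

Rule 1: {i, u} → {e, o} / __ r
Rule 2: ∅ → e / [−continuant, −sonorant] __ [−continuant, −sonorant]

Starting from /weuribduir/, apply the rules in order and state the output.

Rule 1 (pre-rhotic lowering): /u/ is a high vowel immediately before /r/, so it lowers to [o]. /i/ is a high vowel immediately before /r/, so it lowers to [e]. /weuribduir/ → weoribduer.
Rule 2 (stop-cluster e-epenthesis): /b/ and /d/ form a stop–stop cluster, so [e] is inserted between them. /weoribduer/ → weoribeduer.

weoribeduer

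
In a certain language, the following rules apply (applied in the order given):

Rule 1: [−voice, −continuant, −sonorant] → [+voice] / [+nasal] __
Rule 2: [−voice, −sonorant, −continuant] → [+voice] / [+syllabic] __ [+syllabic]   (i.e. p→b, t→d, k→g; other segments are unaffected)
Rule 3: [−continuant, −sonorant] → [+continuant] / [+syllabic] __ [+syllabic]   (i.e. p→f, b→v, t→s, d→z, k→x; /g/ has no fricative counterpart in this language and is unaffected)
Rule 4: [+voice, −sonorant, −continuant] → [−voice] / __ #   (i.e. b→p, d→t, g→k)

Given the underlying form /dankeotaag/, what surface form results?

Rule 1 (post-nasal voicing): /k/ is a voiceless stop immediately after the nasal /n/, so it voices to [g]. /dankeotaag/ → dangeotaag.
Rule 2 (intervocalic voicing): /t/ is a voiceless stop between vowels /o/ and /a/, so it voices to [d]. /dangeotaag/ → dangeodaag.
Rule 3 (intervocalic spirantization): /d/ is a stop between vowels /o/ and /a/, so it spirantizes to the fricative [z]. /dangeodaag/ → dangeozaag.
Rule 4 (final devoicing): /g/ is a voiced stop in word-final position, so it devoices to [k]. /dangeozaag/ → dangeozaak.

dangeozaak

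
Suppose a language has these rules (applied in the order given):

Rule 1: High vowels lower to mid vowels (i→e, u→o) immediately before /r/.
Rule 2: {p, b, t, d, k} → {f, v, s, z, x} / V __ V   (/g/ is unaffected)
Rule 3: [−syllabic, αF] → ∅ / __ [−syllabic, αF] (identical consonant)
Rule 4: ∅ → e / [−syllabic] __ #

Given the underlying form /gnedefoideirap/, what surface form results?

gnezefoizeerape

Rule 1 (pre-rhotic lowering): /i/ is a high vowel immediately before /r/, so it lowers to [e]. /gnedefoideirap/ → gnedefoideerap.
Rule 2 (intervocalic spirantization): /d/ is a stop between vowels /e/ and /e/, so it spirantizes to the fricative [z]. /d/ is a stop between vowels /i/ and /e/, so it spirantizes to the fricative [z]. /gnedefoideerap/ → gnezefoizeerap.
Rule 3 (degemination): no segment meets the environment; /gnezefoizeerap/ is unchanged.
Rule 4 (final e-epenthesis): the form ends in the consonant /p/, so [e] is inserted word-finally. /gnezefoizeerap/ → gnezefoizeerape.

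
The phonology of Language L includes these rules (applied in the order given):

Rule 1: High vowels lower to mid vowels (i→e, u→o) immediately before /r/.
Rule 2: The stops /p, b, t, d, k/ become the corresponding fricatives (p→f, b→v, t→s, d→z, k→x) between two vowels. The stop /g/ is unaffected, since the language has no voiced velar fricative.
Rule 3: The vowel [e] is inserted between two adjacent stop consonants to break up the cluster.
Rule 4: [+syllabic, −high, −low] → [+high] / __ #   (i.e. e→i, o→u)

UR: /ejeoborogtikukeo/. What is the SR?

ejeovorogetixuxeu

Rule 1 (pre-rhotic lowering): no segment meets the environment; /ejeoborogtikukeo/ is unchanged.
Rule 2 (intervocalic spirantization): /b/ is a stop between vowels /o/ and /o/, so it spirantizes to the fricative [v]. /k/ is a stop between vowels /i/ and /u/, so it spirantizes to the fricative [x]. /k/ is a stop between vowels /u/ and /e/, so it spirantizes to the fricative [x]. /ejeoborogtikukeo/ → ejeovorogtixuxeo.
Rule 3 (stop-cluster e-epenthesis): /g/ and /t/ form a stop–stop cluster, so [e] is inserted between them. /ejeovorogtixuxeo/ → ejeovorogetixuxeo.
Rule 4 (final vowel raising): /o/ is a mid vowel in word-final position, so it raises to [u]. /ejeovorogetixuxeo/ → ejeovorogetixuxeu.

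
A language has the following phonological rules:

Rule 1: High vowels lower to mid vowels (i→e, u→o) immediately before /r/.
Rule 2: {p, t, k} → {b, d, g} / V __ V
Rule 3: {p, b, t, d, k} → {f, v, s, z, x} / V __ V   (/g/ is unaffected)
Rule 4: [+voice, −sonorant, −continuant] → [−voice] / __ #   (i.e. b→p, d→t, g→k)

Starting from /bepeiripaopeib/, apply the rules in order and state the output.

beveerivaoveip

Rule 1 (pre-rhotic lowering): /i/ is a high vowel immediately before /r/, so it lowers to [e]. /bepeiripaopeib/ → bepeeripaopeib.
Rule 2 (intervocalic voicing): /p/ is a voiceless stop between vowels /e/ and /e/, so it voices to [b]. /p/ is a voiceless stop between vowels /i/ and /a/, so it voices to [b]. /p/ is a voiceless stop between vowels /o/ and /e/, so it voices to [b]. /bepeeripaopeib/ → bebeeribaobeib.
Rule 3 (intervocalic spirantization): /b/ is a stop between vowels /e/ and /e/, so it spirantizes to the fricative [v]. /b/ is a stop between vowels /i/ and /a/, so it spirantizes to the fricative [v]. /b/ is a stop between vowels /o/ and /e/, so it spirantizes to the fricative [v]. /bebeeribaobeib/ → beveerivaoveib.
Rule 4 (final devoicing): /b/ is a voiced stop in word-final position, so it devoices to [p]. /beveerivaoveib/ → beveerivaoveip.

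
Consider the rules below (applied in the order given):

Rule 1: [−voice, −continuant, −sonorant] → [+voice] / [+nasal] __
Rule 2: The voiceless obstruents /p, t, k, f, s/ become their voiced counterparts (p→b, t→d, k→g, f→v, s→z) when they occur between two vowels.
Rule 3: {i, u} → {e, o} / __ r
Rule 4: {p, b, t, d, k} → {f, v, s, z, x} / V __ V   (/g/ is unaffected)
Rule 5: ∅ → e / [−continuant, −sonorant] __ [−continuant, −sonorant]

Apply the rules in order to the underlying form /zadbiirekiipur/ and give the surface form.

zadebieregiivor

Rule 1 (post-nasal voicing): no segment meets the environment; /zadbiirekiipur/ is unchanged.
Rule 2 (intervocalic voicing): /k/ is a voiceless obstruent between vowels /e/ and /i/, so it voices to [g]. /p/ is a voiceless obstruent between vowels /i/ and /u/, so it voices to [b]. /zadbiirekiipur/ → zadbiiregiibur.
Rule 3 (pre-rhotic lowering): /i/ is a high vowel immediately before /r/, so it lowers to [e]. /u/ is a high vowel immediately before /r/, so it lowers to [o]. /zadbiiregiibur/ → zadbieregiibor.
Rule 4 (intervocalic spirantization): /b/ is a stop between vowels /i/ and /o/, so it spirantizes to the fricative [v]. /zadbieregiibor/ → zadbieregiivor.
Rule 5 (stop-cluster e-epenthesis): /d/ and /b/ form a stop–stop cluster, so [e] is inserted between them. /zadbieregiivor/ → zadebieregiivor.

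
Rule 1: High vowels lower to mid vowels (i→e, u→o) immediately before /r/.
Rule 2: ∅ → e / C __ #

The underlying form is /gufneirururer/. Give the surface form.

gufneerororere

Rule 1 (pre-rhotic lowering): /i/ is a high vowel immediately before /r/, so it lowers to [e]. /u/ is a high vowel immediately before /r/, so it lowers to [o]. /u/ is a high vowel immediately before /r/, so it lowers to [o]. /gufneirururer/ → gufneerororer.
Rule 2 (final e-epenthesis): the form ends in the consonant /r/, so [e] is inserted word-finally. /gufneerororer/ → gufneerororere.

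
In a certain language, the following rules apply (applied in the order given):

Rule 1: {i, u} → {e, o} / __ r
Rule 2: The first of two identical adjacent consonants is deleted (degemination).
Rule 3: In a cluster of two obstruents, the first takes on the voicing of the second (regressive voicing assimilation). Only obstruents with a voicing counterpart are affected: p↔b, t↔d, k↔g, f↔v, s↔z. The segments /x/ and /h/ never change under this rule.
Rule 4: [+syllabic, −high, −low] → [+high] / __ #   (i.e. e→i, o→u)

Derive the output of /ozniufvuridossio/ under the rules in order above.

Rule 1 (pre-rhotic lowering): /u/ is a high vowel immediately before /r/, so it lowers to [o]. /ozniufvuridossio/ → ozniufvoridossio.
Rule 2 (degemination): /ss/ is a geminate; the first /s/ deletes. /ozniufvoridossio/ → ozniufvoridosio.
Rule 3 (regressive voicing assimilation): /f/ precedes the voiced obstruent /v/, so it voices to [v] by assimilation. /ozniufvoridosio/ → ozniuvvoridosio.
Rule 4 (final vowel raising): /o/ is a mid vowel in word-final position, so it raises to [u]. /ozniuvvoridosio/ → ozniuvvoridosiu.

ozniuvvoridosiu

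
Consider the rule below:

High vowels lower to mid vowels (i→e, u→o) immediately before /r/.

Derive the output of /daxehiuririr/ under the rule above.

/u/ is a high vowel immediately before /r/, so it lowers to [o].
/i/ is a high vowel immediately before /r/, so it lowers to [e].
/i/ is a high vowel immediately before /r/, so it lowers to [e].
The other instance of /i/ does not occur in the required environment and remains unchanged.
Surface form: [daxehiorerer].

daxehiorerer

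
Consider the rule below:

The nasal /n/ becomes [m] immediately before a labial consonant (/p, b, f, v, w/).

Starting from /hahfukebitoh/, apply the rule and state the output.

No segment of /hahfukebitoh/ meets the structural description of the rule, so the form surfaces unchanged.

hahfukebitoh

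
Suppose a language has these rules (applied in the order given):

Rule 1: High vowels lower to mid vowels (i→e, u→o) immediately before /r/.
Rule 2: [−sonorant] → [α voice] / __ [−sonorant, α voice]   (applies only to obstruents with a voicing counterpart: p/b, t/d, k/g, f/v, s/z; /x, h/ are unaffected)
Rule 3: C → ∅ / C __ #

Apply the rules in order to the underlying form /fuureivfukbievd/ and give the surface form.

Rule 1 (pre-rhotic lowering): /u/ is a high vowel immediately before /r/, so it lowers to [o]. /fuureivfukbievd/ → fuoreivfukbievd.
Rule 2 (regressive voicing assimilation): /v/ precedes the voiceless obstruent /f/, so it devoices to [f] by assimilation. /k/ precedes the voiced obstruent /b/, so it voices to [g] by assimilation. /fuoreivfukbievd/ → fuoreiffugbievd.
Rule 3 (final cluster simplification): /d/ is the second consonant of a word-final cluster /vd/, so it deletes. /fuoreiffugbievd/ → fuoreiffugbiev.

fuoreiffugbiev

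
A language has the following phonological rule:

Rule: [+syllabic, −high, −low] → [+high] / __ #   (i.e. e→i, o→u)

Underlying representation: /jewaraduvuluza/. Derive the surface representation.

jewaraduvuluza

No segment of /jewaraduvuluza/ meets the structural description of the rule, so the form surfaces unchanged.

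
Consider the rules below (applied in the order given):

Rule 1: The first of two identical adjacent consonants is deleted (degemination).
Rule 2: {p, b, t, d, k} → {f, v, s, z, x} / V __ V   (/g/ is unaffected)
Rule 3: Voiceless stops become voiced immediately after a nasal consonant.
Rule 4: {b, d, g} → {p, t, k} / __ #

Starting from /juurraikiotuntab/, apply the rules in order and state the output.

juuraixiosundap

Rule 1 (degemination): /rr/ is a geminate; the first /r/ deletes. /juurraikiotuntab/ → juuraikiotuntab.
Rule 2 (intervocalic spirantization): /k/ is a stop between vowels /i/ and /i/, so it spirantizes to the fricative [x]. /t/ is a stop between vowels /o/ and /u/, so it spirantizes to the fricative [s]. /juuraikiotuntab/ → juuraixiosuntab.
Rule 3 (post-nasal voicing): /t/ is a voiceless stop immediately after the nasal /n/, so it voices to [d]. /juuraixiosuntab/ → juuraixiosundab.
Rule 4 (final devoicing): /b/ is a voiced stop in word-final position, so it devoices to [p]. /juuraixiosundab/ → juuraixiosundap.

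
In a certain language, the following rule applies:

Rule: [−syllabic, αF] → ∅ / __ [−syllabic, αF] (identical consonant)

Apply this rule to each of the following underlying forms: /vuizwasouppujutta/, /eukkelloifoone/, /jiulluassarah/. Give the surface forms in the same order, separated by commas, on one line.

vuizwasoupujuta, eukeloifoone, jiuluasarah

/vuizwasouppujutta/: /pp/ is a geminate; the first /p/ deletes. /tt/ is a geminate; the first /t/ deletes. → [vuizwasoupujuta].
/eukkelloifoone/: /kk/ is a geminate; the first /k/ deletes. /ll/ is a geminate; the first /l/ deletes. → [eukeloifoone].
/jiulluassarah/: /ll/ is a geminate; the first /l/ deletes. /ss/ is a geminate; the first /s/ deletes. → [jiuluasarah].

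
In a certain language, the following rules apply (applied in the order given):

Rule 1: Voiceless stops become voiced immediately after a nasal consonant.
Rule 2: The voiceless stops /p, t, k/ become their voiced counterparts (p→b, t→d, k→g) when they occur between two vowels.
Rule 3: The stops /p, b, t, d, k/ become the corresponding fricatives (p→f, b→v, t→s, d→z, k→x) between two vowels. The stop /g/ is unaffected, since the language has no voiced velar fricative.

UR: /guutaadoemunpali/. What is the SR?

guuzaazoemunbali

Rule 1 (post-nasal voicing): /p/ is a voiceless stop immediately after the nasal /n/, so it voices to [b]. /guutaadoemunpali/ → guutaadoemunbali.
Rule 2 (intervocalic voicing): /t/ is a voiceless stop between vowels /u/ and /a/, so it voices to [d]. /guutaadoemunbali/ → guudaadoemunbali.
Rule 3 (intervocalic spirantization): /d/ is a stop between vowels /u/ and /a/, so it spirantizes to the fricative [z]. /d/ is a stop between vowels /a/ and /o/, so it spirantizes to the fricative [z]. /guudaadoemunbali/ → guuzaazoemunbali.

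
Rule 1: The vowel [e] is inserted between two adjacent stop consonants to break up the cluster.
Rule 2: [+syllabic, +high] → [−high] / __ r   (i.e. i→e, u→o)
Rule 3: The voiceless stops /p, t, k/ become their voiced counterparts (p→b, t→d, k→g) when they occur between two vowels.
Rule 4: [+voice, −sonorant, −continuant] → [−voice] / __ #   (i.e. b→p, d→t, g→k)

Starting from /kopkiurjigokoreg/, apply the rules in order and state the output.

kobegiorjigogorek

Rule 1 (stop-cluster e-epenthesis): /p/ and /k/ form a stop–stop cluster, so [e] is inserted between them. /kopkiurjigokoreg/ → kopekiurjigokoreg.
Rule 2 (pre-rhotic lowering): /u/ is a high vowel immediately before /r/, so it lowers to [o]. /kopekiurjigokoreg/ → kopekiorjigokoreg.
Rule 3 (intervocalic voicing): /p/ is a voiceless stop between vowels /o/ and /e/, so it voices to [b]. /k/ is a voiceless stop between vowels /e/ and /i/, so it voices to [g]. /k/ is a voiceless stop between vowels /o/ and /o/, so it voices to [g]. /kopekiorjigokoreg/ → kobegiorjigogoreg.
Rule 4 (final devoicing): /g/ is a voiced stop in word-final position, so it devoices to [k]. /kobegiorjigogoreg/ → kobegiorjigogorek.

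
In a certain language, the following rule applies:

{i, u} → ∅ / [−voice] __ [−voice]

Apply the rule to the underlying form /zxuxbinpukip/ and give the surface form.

/u/ is a high vowel flanked by voiceless consonants /x/ and /x/, so it deletes.
/u/ is a high vowel flanked by voiceless consonants /p/ and /k/, so it deletes.
/i/ is a high vowel flanked by voiceless consonants /k/ and /p/, so it deletes.
Surface form: [zxxbinpkp].

zxxbinpkp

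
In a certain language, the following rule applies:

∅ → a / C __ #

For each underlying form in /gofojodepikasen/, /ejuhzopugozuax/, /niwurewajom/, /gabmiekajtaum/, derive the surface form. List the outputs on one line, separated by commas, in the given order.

/gofojodepikasen/: the form ends in the consonant /n/, so [a] is inserted word-finally. → [gofojodepikasena].
/ejuhzopugozuax/: the form ends in the consonant /x/, so [a] is inserted word-finally. → [ejuhzopugozuaxa].
/niwurewajom/: the form ends in the consonant /m/, so [a] is inserted word-finally. → [niwurewajoma].
/gabmiekajtaum/: the form ends in the consonant /m/, so [a] is inserted word-finally. → [gabmiekajtauma].

gofojodepikasena, ejuhzopugozuaxa, niwurewajoma, gabmiekajtauma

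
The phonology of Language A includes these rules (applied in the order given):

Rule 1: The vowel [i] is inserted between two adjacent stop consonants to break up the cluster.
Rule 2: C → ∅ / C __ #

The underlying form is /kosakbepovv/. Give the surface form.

Rule 1 (stop-cluster i-epenthesis): /k/ and /b/ form a stop–stop cluster, so [i] is inserted between them. /kosakbepovv/ → kosakibepovv.
Rule 2 (final cluster simplification): /v/ is the second consonant of a word-final cluster /vv/, so it deletes. /kosakibepovv/ → kosakibepov.

kosakibepov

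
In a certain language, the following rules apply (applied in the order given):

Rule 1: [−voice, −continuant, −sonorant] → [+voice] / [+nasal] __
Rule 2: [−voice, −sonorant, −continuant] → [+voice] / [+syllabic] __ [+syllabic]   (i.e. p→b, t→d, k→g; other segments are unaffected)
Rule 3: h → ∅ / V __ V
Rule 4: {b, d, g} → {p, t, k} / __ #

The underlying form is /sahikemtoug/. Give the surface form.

Rule 1 (post-nasal voicing): /t/ is a voiceless stop immediately after the nasal /m/, so it voices to [d]. /sahikemtoug/ → sahikemdoug.
Rule 2 (intervocalic voicing): /k/ is a voiceless stop between vowels /i/ and /e/, so it voices to [g]. /sahikemdoug/ → sahigemdoug.
Rule 3 (intervocalic h-deletion): /h/ occurs between vowels /a/ and /i/, so it deletes. /sahigemdoug/ → saigemdoug.
Rule 4 (final devoicing): /g/ is a voiced stop in word-final position, so it devoices to [k]. /saigemdoug/ → saigemdouk.

saigemdouk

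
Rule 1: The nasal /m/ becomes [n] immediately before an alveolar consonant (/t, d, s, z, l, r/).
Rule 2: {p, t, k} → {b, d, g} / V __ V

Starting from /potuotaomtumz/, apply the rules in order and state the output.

poduodaontunz

Rule 1 (nasal place assimilation): /m/ precedes the alveolar consonant /t/, so it assimilates in place to [n]. /m/ precedes the alveolar consonant /z/, so it assimilates in place to [n]. /potuotaomtumz/ → potuotaontunz.
Rule 2 (intervocalic voicing): /t/ is a voiceless stop between vowels /o/ and /u/, so it voices to [d]. /t/ is a voiceless stop between vowels /o/ and /a/, so it voices to [d]. /potuotaontunz/ → poduodaontunz.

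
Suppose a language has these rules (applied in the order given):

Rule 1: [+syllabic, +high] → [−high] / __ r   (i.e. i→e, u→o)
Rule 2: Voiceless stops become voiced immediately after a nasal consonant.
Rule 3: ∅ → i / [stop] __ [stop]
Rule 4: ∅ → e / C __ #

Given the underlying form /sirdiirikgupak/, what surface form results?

serdierikigupake

Rule 1 (pre-rhotic lowering): /i/ is a high vowel immediately before /r/, so it lowers to [e]. /i/ is a high vowel immediately before /r/, so it lowers to [e]. /sirdiirikgupak/ → serdierikgupak.
Rule 2 (post-nasal voicing): no segment meets the environment; /serdierikgupak/ is unchanged.
Rule 3 (stop-cluster i-epenthesis): /k/ and /g/ form a stop–stop cluster, so [i] is inserted between them. /serdierikgupak/ → serdierikigupak.
Rule 4 (final e-epenthesis): the form ends in the consonant /k/, so [e] is inserted word-finally. /serdierikigupak/ → serdierikigupake.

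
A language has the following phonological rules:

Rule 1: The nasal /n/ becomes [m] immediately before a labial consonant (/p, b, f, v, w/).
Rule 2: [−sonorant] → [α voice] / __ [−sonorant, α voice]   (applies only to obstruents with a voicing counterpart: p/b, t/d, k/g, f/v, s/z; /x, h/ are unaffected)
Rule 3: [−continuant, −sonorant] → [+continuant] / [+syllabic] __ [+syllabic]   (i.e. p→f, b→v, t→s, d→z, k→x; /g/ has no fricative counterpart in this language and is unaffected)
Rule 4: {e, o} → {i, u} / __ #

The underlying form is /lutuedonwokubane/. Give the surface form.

Rule 1 (nasal place assimilation): /n/ precedes the labial consonant /w/, so it assimilates in place to [m]. /lutuedonwokubane/ → lutuedomwokubane.
Rule 2 (regressive voicing assimilation): no segment meets the environment; /lutuedomwokubane/ is unchanged.
Rule 3 (intervocalic spirantization): /t/ is a stop between vowels /u/ and /u/, so it spirantizes to the fricative [s]. /d/ is a stop between vowels /e/ and /o/, so it spirantizes to the fricative [z]. /k/ is a stop between vowels /o/ and /u/, so it spirantizes to the fricative [x]. /b/ is a stop between vowels /u/ and /a/, so it spirantizes to the fricative [v]. /lutuedomwokubane/ → lusuezomwoxuvane.
Rule 4 (final vowel raising): /e/ is a mid vowel in word-final position, so it raises to [i]. /lusuezomwoxuvane/ → lusuezomwoxuvani.

lusuezomwoxuvani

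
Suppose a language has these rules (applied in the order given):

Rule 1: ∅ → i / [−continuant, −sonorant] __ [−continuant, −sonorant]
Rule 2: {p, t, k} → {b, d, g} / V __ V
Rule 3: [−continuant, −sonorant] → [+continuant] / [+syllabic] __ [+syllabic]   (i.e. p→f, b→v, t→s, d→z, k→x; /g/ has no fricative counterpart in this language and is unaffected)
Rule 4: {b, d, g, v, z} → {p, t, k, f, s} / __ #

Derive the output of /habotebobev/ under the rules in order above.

havozevovef

Rule 1 (stop-cluster i-epenthesis): no segment meets the environment; /habotebobev/ is unchanged.
Rule 2 (intervocalic voicing): /t/ is a voiceless stop between vowels /o/ and /e/, so it voices to [d]. /habotebobev/ → habodebobev.
Rule 3 (intervocalic spirantization): /b/ is a stop between vowels /a/ and /o/, so it spirantizes to the fricative [v]. /d/ is a stop between vowels /o/ and /e/, so it spirantizes to the fricative [z]. /b/ is a stop between vowels /e/ and /o/, so it spirantizes to the fricative [v]. /b/ is a stop between vowels /o/ and /e/, so it spirantizes to the fricative [v]. /habodebobev/ → havozevovev.
Rule 4 (final devoicing): /v/ is a voiced obstruent in word-final position, so it devoices to [f]. /havozevovev/ → havozevovef.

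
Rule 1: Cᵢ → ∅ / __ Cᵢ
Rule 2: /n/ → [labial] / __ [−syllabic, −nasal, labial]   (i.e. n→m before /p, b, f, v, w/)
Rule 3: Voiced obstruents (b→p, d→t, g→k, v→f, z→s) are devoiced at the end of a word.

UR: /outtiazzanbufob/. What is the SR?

outiazambufop

Rule 1 (degemination): /tt/ is a geminate; the first /t/ deletes. /zz/ is a geminate; the first /z/ deletes. /outtiazzanbufob/ → outiazanbufob.
Rule 2 (nasal place assimilation): /n/ precedes the labial consonant /b/, so it assimilates in place to [m]. /outiazanbufob/ → outiazambufob.
Rule 3 (final devoicing): /b/ is a voiced obstruent in word-final position, so it devoices to [p]. /outiazambufob/ → outiazambufop.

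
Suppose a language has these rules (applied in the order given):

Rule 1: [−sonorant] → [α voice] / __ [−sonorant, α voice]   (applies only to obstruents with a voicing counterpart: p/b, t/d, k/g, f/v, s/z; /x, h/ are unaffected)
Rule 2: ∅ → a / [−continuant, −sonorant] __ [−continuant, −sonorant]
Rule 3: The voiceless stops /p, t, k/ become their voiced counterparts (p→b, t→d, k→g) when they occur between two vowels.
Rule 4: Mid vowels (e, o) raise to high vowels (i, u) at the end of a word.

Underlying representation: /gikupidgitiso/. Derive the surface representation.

gigubidagidisu

Rule 1 (regressive voicing assimilation): no segment meets the environment; /gikupidgitiso/ is unchanged.
Rule 2 (stop-cluster a-epenthesis): /d/ and /g/ form a stop–stop cluster, so [a] is inserted between them. /gikupidgitiso/ → gikupidagitiso.
Rule 3 (intervocalic voicing): /k/ is a voiceless stop between vowels /i/ and /u/, so it voices to [g]. /p/ is a voiceless stop between vowels /u/ and /i/, so it voices to [b]. /t/ is a voiceless stop between vowels /i/ and /i/, so it voices to [d]. /gikupidagitiso/ → gigubidagidiso.
Rule 4 (final vowel raising): /o/ is a mid vowel in word-final position, so it raises to [u]. /gigubidagidiso/ → gigubidagidisu.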